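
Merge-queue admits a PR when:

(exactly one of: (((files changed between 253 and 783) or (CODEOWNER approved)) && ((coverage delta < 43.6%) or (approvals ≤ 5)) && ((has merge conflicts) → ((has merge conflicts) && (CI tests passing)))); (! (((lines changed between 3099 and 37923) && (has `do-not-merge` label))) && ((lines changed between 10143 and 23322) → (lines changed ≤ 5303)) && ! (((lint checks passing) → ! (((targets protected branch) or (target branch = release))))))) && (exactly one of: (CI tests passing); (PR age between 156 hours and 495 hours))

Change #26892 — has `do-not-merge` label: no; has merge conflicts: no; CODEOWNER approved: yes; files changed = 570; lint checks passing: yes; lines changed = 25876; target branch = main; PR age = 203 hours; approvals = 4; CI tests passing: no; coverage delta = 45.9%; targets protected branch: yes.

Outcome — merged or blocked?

Blocked

Atomic conditions:
  files changed between 253 and 783: 570 in [253, 783] is true
  CODEOWNER approved: yes → true
  coverage delta < 43.6%: 45.9 < 43.6 is false
  approvals ≤ 5: 4 ≤ 5 is true
  has merge conflicts: no → false
  CI tests passing: no → false
  lines changed between 3099 and 37923: 25876 in [3099, 37923] is true
  has `do-not-merge` label: no → false
  lines changed between 10143 and 23322: 25876 in [10143, 23322] is false
  lines changed ≤ 5303: 25876 ≤ 5303 is false
  lint checks passing: yes → true
  targets protected branch: yes → true
  target branch = release: main == release is false
  PR age between 156 hours and 495 hours: 203 in [156, 495] is true
Combine:
[1.1.1] true OR true = true
[1.1.2] false OR true = true
[1.1.3.2] false AND false = false
[1.1.3] false → false (antecedent false ⇒ implication holds) = true
[1.1] true AND true AND true = true
[1.2.1.1] true AND false = false
[1.2.1] NOT false = true
[1.2.2] false → false (antecedent false ⇒ implication holds) = true
[1.2.3.1.2.1] true OR false = true
[1.2.3.1.2] NOT true = false
[1.2.3.1] true → false = false
[1.2.3] NOT false = true
[1.2] true AND true AND true = true
[1] exactly-one(true, true) = false
[2] exactly-one(false, true) = true
[root] false AND true = false
Overall: false → blocked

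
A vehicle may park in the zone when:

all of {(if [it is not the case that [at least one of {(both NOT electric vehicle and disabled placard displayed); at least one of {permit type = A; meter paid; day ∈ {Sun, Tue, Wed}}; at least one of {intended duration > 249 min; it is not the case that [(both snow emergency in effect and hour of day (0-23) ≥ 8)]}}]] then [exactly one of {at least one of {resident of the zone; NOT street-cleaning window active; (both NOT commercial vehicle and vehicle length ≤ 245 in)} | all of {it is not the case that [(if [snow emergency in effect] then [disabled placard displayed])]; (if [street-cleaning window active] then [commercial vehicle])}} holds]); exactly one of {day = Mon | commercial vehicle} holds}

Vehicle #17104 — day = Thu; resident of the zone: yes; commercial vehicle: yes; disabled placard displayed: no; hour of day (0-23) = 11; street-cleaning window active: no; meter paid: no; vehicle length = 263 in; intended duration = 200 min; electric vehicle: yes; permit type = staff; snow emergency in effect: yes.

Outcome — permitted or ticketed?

Atomic conditions:
  NOT electric vehicle: yes → false
  disabled placard displayed: no → false
  permit type = A: staff == A is false
  meter paid: no → false
  day ∈ {Sun, Tue, Wed}: Thu is not in the set → false
  intended duration > 249 min: 200 > 249 is false
  snow emergency in effect: yes → true
  hour of day (0-23) ≥ 8: 11 ≥ 8 is true
  resident of the zone: yes → true
  NOT street-cleaning window active: no → true
  NOT commercial vehicle: yes → false
  vehicle length ≤ 245 in: 263 ≤ 245 is false
  street-cleaning window active: no → false
  commercial vehicle: yes → true
  day = Mon: Thu == Mon is false
Combine:
[1.1.1.1] false AND false = false
[1.1.1.2] false OR false OR false = false
[1.1.1.3.2.1] true AND true = true
[1.1.1.3.2] NOT true = false
[1.1.1.3] false OR false = false
[1.1.1] false OR false OR false = false
[1.1] NOT false = true
[1.2.1.3] false AND false = false
[1.2.1] true OR true OR false = true
[1.2.2.1.1] true → false = false
[1.2.2.1] NOT false = true
[1.2.2.2] false → true (antecedent false ⇒ implication holds) = true
[1.2.2] true AND true = true
[1.2] exactly-one(true, true) = false
[1] true → false = false
[2] exactly-one(false, true) = true
[root] false AND true = false
Overall: false → ticketed

Ticketed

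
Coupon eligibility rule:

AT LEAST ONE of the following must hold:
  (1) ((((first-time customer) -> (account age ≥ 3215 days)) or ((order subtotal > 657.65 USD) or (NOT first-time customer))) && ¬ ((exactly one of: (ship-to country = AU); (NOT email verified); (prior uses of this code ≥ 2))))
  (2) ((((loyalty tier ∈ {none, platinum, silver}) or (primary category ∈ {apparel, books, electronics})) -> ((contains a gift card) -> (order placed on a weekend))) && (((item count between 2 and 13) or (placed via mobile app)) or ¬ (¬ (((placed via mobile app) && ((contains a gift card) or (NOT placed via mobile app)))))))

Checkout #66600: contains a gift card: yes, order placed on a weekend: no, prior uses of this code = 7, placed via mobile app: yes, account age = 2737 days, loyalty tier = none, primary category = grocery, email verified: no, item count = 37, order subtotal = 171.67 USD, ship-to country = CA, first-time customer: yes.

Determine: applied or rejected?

Rejected

Atomic conditions:
  first-time customer: yes → true
  account age ≥ 3215 days: 2737 ≥ 3215 is false
  order subtotal > 657.65 USD: 171.67 > 657.65 is false
  NOT first-time customer: yes → false
  ship-to country = AU: CA == AU is false
  NOT email verified: no → true
  prior uses of this code ≥ 2: 7 ≥ 2 is true
  loyalty tier ∈ {none, platinum, silver}: none is in the set → true
  primary category ∈ {apparel, books, electronics}: grocery is not in the set → false
  contains a gift card: yes → true
  order placed on a weekend: no → false
  item count between 2 and 13: 37 in [2, 13] is false
  placed via mobile app: yes → true
  NOT placed via mobile app: yes → false
Combine:
[1.1.1] true → false = false
[1.1.2] false OR false = false
[1.1] false OR false = false
[1.2.1] exactly-one(false, true, true) = false
[1.2] NOT false = true
[1] false AND true = false
[2.1.1] true OR false = true
[2.1.2] true → false = false
[2.1] true → false = false
[2.2.1] false OR true = true
[2.2.2.1.1.2] true OR false = true
[2.2.2.1.1] true AND true = true
[2.2.2.1] NOT true = false
[2.2.2] NOT false = true
[2.2] true OR true = true
[2] false AND true = false
[root] false OR false = false
Overall: false → rejected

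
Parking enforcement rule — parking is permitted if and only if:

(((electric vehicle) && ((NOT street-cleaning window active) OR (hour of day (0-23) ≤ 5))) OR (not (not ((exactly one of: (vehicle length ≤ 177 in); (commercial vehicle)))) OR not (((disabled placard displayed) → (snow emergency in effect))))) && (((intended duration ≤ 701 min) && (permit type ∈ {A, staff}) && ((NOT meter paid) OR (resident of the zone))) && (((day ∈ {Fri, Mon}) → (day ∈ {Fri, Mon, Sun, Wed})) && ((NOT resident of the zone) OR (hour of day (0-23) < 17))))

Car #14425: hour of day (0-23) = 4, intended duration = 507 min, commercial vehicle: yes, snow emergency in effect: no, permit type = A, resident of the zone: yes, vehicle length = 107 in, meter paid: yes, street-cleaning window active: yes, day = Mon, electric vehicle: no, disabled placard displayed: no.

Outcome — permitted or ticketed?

Atomic conditions:
  electric vehicle: no → false
  NOT street-cleaning window active: yes → false
  hour of day (0-23) ≤ 5: 4 ≤ 5 is true
  vehicle length ≤ 177 in: 107 ≤ 177 is true
  commercial vehicle: yes → true
  disabled placard displayed: no → false
  snow emergency in effect: no → false
  intended duration ≤ 701 min: 507 ≤ 701 is true
  permit type ∈ {A, staff}: A is in the set → true
  NOT meter paid: yes → false
  resident of the zone: yes → true
  day ∈ {Fri, Mon}: Mon is in the set → true
  day ∈ {Fri, Mon, Sun, Wed}: Mon is in the set → true
  NOT resident of the zone: yes → false
  hour of day (0-23) < 17: 4 < 17 is true
Combine:
[1.1.2] false OR true = true
[1.1] false AND true = false
[1.2.1.1.1] exactly-one(true, true) = false
[1.2.1.1] NOT false = true
[1.2.1] NOT true = false
[1.2.2.1] false → false (antecedent false ⇒ implication holds) = true
[1.2.2] NOT true = false
[1.2] false OR false = false
[1] false OR false = false
[2.1.3] false OR true = true
[2.1] true AND true AND true = true
[2.2.1] true → true = true
[2.2.2] false OR true = true
[2.2] true AND true = true
[2] true AND true = true
[root] false AND true = false
Overall: false → ticketed

Ticketed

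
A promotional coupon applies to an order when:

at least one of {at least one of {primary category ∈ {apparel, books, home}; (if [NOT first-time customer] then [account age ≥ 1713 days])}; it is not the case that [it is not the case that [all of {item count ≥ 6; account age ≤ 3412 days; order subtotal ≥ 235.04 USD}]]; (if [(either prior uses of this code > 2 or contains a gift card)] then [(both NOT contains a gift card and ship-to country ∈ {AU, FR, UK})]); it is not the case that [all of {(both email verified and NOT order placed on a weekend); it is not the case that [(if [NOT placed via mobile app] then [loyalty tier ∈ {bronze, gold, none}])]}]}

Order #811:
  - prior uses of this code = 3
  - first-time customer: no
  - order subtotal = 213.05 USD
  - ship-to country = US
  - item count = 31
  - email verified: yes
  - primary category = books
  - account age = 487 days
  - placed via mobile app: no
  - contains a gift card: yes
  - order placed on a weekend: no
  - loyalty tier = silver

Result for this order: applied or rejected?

Applied

Atomic conditions:
  primary category ∈ {apparel, books, home}: books is in the set → true
  NOT first-time customer: no → true
  account age ≥ 1713 days: 487 ≥ 1713 is false
  item count ≥ 6: 31 ≥ 6 is true
  account age ≤ 3412 days: 487 ≤ 3412 is true
  order subtotal ≥ 235.04 USD: 213.05 ≥ 235.04 is false
  prior uses of this code > 2: 3 > 2 is true
  contains a gift card: yes → true
  NOT contains a gift card: yes → false
  ship-to country ∈ {AU, FR, UK}: US is not in the set → false
  email verified: yes → true
  NOT order placed on a weekend: no → true
  NOT placed via mobile app: no → true
  loyalty tier ∈ {bronze, gold, none}: silver is not in the set → false
Combine:
[1.2] true → false = false
[1] true OR false = true
[2.1.1] true AND true AND false = false
[2.1] NOT false = true
[2] NOT true = false
[3.1] true OR true = true
[3.2] false AND false = false
[3] true → false = false
[4.1.1] true AND true = true
[4.1.2.1] true → false = false
[4.1.2] NOT false = true
[4.1] true AND true = true
[4] NOT true = false
[root] true OR false OR false OR false = true
Overall: true → applied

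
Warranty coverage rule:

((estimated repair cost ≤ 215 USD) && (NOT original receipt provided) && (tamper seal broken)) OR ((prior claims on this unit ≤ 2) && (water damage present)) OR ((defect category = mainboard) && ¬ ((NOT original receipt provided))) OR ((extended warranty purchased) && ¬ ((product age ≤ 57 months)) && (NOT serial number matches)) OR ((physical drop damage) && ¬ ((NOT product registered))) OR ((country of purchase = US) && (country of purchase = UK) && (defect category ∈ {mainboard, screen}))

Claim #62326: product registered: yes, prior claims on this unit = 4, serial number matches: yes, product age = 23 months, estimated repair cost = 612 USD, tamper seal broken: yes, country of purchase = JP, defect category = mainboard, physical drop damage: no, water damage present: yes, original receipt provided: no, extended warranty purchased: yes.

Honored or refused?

Refused

Atomic conditions:
  estimated repair cost ≤ 215 USD: 612 ≤ 215 is false
  NOT original receipt provided: no → true
  tamper seal broken: yes → true
  prior claims on this unit ≤ 2: 4 ≤ 2 is false
  water damage present: yes → true
  defect category = mainboard: mainboard == mainboard is true
  extended warranty purchased: yes → true
  product age ≤ 57 months: 23 ≤ 57 is true
  NOT serial number matches: yes → false
  physical drop damage: no → false
  NOT product registered: yes → false
  country of purchase = US: JP == US is false
  country of purchase = UK: JP == UK is false
  defect category ∈ {mainboard, screen}: mainboard is in the set → true
Combine:
[1] false AND true AND true = false
[2] false AND true = false
[3.2] NOT true = false
[3] true AND false = false
[4.2] NOT true = false
[4] true AND false AND false = false
[5.2] NOT false = true
[5] false AND true = false
[6] false AND false AND true = false
[root] false OR false OR false OR false OR false OR false = false
Overall: false → refused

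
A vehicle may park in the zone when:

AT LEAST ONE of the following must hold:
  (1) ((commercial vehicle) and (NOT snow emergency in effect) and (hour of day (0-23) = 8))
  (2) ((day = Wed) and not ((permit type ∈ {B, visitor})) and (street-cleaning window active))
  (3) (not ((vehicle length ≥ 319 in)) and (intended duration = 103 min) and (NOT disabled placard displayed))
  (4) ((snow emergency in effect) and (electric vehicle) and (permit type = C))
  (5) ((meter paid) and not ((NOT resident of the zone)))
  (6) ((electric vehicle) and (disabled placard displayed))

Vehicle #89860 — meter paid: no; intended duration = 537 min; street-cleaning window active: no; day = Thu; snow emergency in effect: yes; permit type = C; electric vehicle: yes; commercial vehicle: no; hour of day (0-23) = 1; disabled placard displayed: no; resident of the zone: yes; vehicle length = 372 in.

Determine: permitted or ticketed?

Atomic conditions:
  commercial vehicle: no → false
  NOT snow emergency in effect: yes → false
  hour of day (0-23) = 8: 1 == 8 is false
  day = Wed: Thu == Wed is false
  permit type ∈ {B, visitor}: C is not in the set → false
  street-cleaning window active: no → false
  vehicle length ≥ 319 in: 372 ≥ 319 is true
  intended duration = 103 min: 537 == 103 is false
  NOT disabled placard displayed: no → true
  snow emergency in effect: yes → true
  electric vehicle: yes → true
  permit type = C: C == C is true
  meter paid: no → false
  NOT resident of the zone: yes → false
  disabled placard displayed: no → false
Combine:
[1] false AND false AND false = false
[2.2] NOT false = true
[2] false AND true AND false = false
[3.1] NOT true = false
[3] false AND false AND true = false
[4] true AND true AND true = true
[5.2] NOT false = true
[5] false AND true = false
[6] true AND false = false
[root] false OR false OR false OR true OR false OR false = true
Overall: true → permitted

Permitted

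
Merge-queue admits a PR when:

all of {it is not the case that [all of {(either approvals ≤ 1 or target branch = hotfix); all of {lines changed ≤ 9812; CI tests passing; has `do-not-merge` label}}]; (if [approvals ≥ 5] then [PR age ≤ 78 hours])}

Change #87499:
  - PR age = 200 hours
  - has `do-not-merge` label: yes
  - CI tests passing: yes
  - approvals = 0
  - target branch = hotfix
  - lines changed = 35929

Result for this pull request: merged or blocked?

Merged

Atomic conditions:
  approvals ≤ 1: 0 ≤ 1 is true
  target branch = hotfix: hotfix == hotfix is true
  lines changed ≤ 9812: 35929 ≤ 9812 is false
  CI tests passing: yes → true
  has `do-not-merge` label: yes → true
  approvals ≥ 5: 0 ≥ 5 is false
  PR age ≤ 78 hours: 200 ≤ 78 is false
Combine:
[1.1.1] true OR true = true
[1.1.2] false AND true AND true = false
[1.1] true AND false = false
[1] NOT false = true
[2] false → false (antecedent false ⇒ implication holds) = true
[root] true AND true = true
Overall: true → merged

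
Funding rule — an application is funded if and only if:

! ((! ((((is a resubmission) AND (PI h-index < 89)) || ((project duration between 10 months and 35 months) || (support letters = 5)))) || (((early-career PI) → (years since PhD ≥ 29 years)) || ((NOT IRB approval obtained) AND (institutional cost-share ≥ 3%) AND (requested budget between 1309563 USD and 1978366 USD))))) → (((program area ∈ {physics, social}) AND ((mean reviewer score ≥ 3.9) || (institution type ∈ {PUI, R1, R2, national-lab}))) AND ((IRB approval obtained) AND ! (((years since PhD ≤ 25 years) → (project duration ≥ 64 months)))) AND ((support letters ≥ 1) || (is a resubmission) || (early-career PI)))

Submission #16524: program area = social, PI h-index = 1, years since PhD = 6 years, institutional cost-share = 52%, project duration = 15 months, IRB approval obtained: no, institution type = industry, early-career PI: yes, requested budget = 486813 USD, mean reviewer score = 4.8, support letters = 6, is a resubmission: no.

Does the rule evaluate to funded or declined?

Atomic conditions:
  is a resubmission: no → false
  PI h-index < 89: 1 < 89 is true
  project duration between 10 months and 35 months: 15 in [10, 35] is true
  support letters = 5: 6 == 5 is false
  early-career PI: yes → true
  years since PhD ≥ 29 years: 6 ≥ 29 is false
  NOT IRB approval obtained: no → true
  institutional cost-share ≥ 3%: 52 ≥ 3 is true
  requested budget between 1309563 USD and 1978366 USD: 486813 in [1309563, 1978366] is false
  program area ∈ {physics, social}: social is in the set → true
  mean reviewer score ≥ 3.9: 4.8 ≥ 3.9 is true
  institution type ∈ {PUI, R1, R2, national-lab}: industry is not in the set → false
  IRB approval obtained: no → false
  years since PhD ≤ 25 years: 6 ≤ 25 is true
  project duration ≥ 64 months: 15 ≥ 64 is false
  support letters ≥ 1: 6 ≥ 1 is true
Combine:
[1.1.1.1.1] false AND true = false
[1.1.1.1.2] true OR false = true
[1.1.1.1] false OR true = true
[1.1.1] NOT true = false
[1.1.2.1] true → false = false
[1.1.2.2] true AND true AND false = false
[1.1.2] false OR false = false
[1.1] false OR false = false
[1] NOT false = true
[2.1.2] true OR false = true
[2.1] true AND true = true
[2.2.2.1] true → false = false
[2.2.2] NOT false = true
[2.2] false AND true = false
[2.3] true OR false OR true = true
[2] true AND false AND true = false
[root] true → false = false
Overall: false → declined

Declined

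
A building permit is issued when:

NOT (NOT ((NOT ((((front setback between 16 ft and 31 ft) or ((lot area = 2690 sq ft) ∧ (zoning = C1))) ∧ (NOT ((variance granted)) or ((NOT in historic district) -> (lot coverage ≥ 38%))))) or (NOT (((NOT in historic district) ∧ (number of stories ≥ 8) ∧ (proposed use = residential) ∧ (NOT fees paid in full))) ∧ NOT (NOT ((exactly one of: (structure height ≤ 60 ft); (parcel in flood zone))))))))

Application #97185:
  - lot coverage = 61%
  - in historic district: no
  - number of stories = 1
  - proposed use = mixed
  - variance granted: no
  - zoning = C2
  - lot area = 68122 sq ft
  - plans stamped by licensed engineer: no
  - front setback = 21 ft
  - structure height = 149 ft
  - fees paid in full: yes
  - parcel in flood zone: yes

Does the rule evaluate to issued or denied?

Atomic conditions:
  front setback between 16 ft and 31 ft: 21 in [16, 31] is true
  lot area = 2690 sq ft: 68122 == 2690 is false
  zoning = C1: C2 == C1 is false
  variance granted: no → false
  NOT in historic district: no → true
  lot coverage ≥ 38%: 61 ≥ 38 is true
  number of stories ≥ 8: 1 ≥ 8 is false
  proposed use = residential: mixed == residential is false
  NOT fees paid in full: yes → false
  structure height ≤ 60 ft: 149 ≤ 60 is false
  parcel in flood zone: yes → true
Combine:
[1.1.1.1.1.2] false AND false = false
[1.1.1.1.1] true OR false = true
[1.1.1.1.2.1] NOT false = true
[1.1.1.1.2.2] true → true = true
[1.1.1.1.2] true OR true = true
[1.1.1.1] true AND true = true
[1.1.1] NOT true = false
[1.1.2.1.1] true AND false AND false AND false = false
[1.1.2.1] NOT false = true
[1.1.2.2.1.1] exactly-one(false, true) = true
[1.1.2.2.1] NOT true = false
[1.1.2.2] NOT false = true
[1.1.2] true AND true = true
[1.1] false OR true = true
[1] NOT true = false
[root] NOT false = true
Overall: true → issued

Issued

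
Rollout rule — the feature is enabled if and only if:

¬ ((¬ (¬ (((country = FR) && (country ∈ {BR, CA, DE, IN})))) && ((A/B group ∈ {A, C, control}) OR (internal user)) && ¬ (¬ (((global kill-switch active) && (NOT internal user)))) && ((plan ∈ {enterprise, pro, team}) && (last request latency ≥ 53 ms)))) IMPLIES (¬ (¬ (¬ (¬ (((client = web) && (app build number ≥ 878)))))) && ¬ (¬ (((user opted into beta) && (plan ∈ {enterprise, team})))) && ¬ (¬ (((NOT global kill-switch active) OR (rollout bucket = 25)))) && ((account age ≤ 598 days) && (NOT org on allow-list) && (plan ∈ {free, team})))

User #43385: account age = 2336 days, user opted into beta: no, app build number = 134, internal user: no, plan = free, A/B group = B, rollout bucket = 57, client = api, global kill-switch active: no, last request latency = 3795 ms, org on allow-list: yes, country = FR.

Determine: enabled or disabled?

Atomic conditions:
  country = FR: FR == FR is true
  country ∈ {BR, CA, DE, IN}: FR is not in the set → false
  A/B group ∈ {A, C, control}: B is not in the set → false
  internal user: no → false
  global kill-switch active: no → false
  NOT internal user: no → true
  plan ∈ {enterprise, pro, team}: free is not in the set → false
  last request latency ≥ 53 ms: 3795 ≥ 53 is true
  client = web: api == web is false
  app build number ≥ 878: 134 ≥ 878 is false
  user opted into beta: no → false
  plan ∈ {enterprise, team}: free is not in the set → false
  NOT global kill-switch active: no → true
  rollout bucket = 25: 57 == 25 is false
  account age ≤ 598 days: 2336 ≤ 598 is false
  NOT org on allow-list: yes → false
  plan ∈ {free, team}: free is in the set → true
Combine:
[1.1.1.1.1] true AND false = false
[1.1.1.1] NOT false = true
[1.1.1] NOT true = false
[1.1.2] false OR false = false
[1.1.3.1.1] false AND true = false
[1.1.3.1] NOT false = true
[1.1.3] NOT true = false
[1.1.4] false AND true = false
[1.1] false AND false AND false AND false = false
[1] NOT false = true
[2.1.1.1.1.1] false AND false = false
[2.1.1.1.1] NOT false = true
[2.1.1.1] NOT true = false
[2.1.1] NOT false = true
[2.1] NOT true = false
[2.2.1.1] false AND false = false
[2.2.1] NOT false = true
[2.2] NOT true = false
[2.3.1.1] true OR false = true
[2.3.1] NOT true = false
[2.3] NOT false = true
[2.4] false AND false AND true = false
[2] false AND false AND true AND false = false
[root] true → false = false
Overall: false → disabled

Disabled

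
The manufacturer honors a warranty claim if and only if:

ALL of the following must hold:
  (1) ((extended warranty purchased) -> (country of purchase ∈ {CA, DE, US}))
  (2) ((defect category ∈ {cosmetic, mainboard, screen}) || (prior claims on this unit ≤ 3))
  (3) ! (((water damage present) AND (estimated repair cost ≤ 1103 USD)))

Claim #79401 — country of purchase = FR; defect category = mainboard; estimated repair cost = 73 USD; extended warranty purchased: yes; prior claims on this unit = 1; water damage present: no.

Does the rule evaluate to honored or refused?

Atomic conditions:
  extended warranty purchased: yes → true
  country of purchase ∈ {CA, DE, US}: FR is not in the set → false
  defect category ∈ {cosmetic, mainboard, screen}: mainboard is in the set → true
  prior claims on this unit ≤ 3: 1 ≤ 3 is true
  water damage present: no → false
  estimated repair cost ≤ 1103 USD: 73 ≤ 1103 is true
Combine:
[1] true → false = false
[2] true OR true = true
[3.1] false AND true = false
[3] NOT false = true
[root] false AND true AND true = false
Overall: false → refused

Refused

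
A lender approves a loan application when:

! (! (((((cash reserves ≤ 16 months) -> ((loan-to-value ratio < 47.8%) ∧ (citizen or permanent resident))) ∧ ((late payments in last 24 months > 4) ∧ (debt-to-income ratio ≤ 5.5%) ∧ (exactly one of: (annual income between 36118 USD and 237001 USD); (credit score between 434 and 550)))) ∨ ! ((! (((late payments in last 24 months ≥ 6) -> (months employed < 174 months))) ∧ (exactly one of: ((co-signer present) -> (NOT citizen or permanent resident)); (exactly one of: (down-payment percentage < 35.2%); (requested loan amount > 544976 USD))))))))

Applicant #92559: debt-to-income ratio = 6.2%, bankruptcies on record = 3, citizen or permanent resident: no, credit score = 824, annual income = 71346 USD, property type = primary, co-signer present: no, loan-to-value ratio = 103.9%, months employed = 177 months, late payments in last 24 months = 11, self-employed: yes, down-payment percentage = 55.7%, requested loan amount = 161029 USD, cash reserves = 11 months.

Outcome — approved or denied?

Atomic conditions:
  cash reserves ≤ 16 months: 11 ≤ 16 is true
  loan-to-value ratio < 47.8%: 103.9 < 47.8 is false
  citizen or permanent resident: no → false
  late payments in last 24 months > 4: 11 > 4 is true
  debt-to-income ratio ≤ 5.5%: 6.2 ≤ 5.5 is false
  annual income between 36118 USD and 237001 USD: 71346 in [36118, 237001] is true
  credit score between 434 and 550: 824 in [434, 550] is false
  late payments in last 24 months ≥ 6: 11 ≥ 6 is true
  months employed < 174 months: 177 < 174 is false
  co-signer present: no → false
  NOT citizen or permanent resident: no → true
  down-payment percentage < 35.2%: 55.7 < 35.2 is false
  requested loan amount > 544976 USD: 161029 > 544976 is false
Combine:
[1.1.1.1.2] false AND false = false
[1.1.1.1] true → false = false
[1.1.1.2.3] exactly-one(true, false) = true
[1.1.1.2] true AND false AND true = false
[1.1.1] false AND false = false
[1.1.2.1.1.1] true → false = false
[1.1.2.1.1] NOT false = true
[1.1.2.1.2.1] false → true (antecedent false ⇒ implication holds) = true
[1.1.2.1.2.2] exactly-one(false, false) = false
[1.1.2.1.2] exactly-one(true, false) = true
[1.1.2.1] true AND true = true
[1.1.2] NOT true = false
[1.1] false OR false = false
[1] NOT false = true
[root] NOT true = false
Overall: false → denied

Denied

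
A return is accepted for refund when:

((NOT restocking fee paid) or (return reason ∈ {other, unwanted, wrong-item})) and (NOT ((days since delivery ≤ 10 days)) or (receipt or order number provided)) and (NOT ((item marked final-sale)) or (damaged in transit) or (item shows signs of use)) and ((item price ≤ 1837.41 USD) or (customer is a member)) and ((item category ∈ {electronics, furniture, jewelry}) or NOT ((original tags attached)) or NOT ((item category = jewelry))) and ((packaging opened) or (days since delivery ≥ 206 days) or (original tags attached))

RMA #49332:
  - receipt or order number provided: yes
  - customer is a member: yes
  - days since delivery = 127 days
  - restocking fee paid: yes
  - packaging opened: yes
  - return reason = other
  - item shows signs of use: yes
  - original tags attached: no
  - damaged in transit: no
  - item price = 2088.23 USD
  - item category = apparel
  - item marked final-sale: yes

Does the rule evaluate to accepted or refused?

Accepted

Atomic conditions:
  NOT restocking fee paid: yes → false
  return reason ∈ {other, unwanted, wrong-item}: other is in the set → true
  days since delivery ≤ 10 days: 127 ≤ 10 is false
  receipt or order number provided: yes → true
  item marked final-sale: yes → true
  damaged in transit: no → false
  item shows signs of use: yes → true
  item price ≤ 1837.41 USD: 2088.23 ≤ 1837.41 is false
  customer is a member: yes → true
  item category ∈ {electronics, furniture, jewelry}: apparel is not in the set → false
  original tags attached: no → false
  item category = jewelry: apparel == jewelry is false
  packaging opened: yes → true
  days since delivery ≥ 206 days: 127 ≥ 206 is false
Combine:
[1] false OR true = true
[2.1] NOT false = true
[2] true OR true = true
[3.1] NOT true = false
[3] false OR false OR true = true
[4] false OR true = true
[5.2] NOT false = true
[5.3] NOT false = true
[5] false OR true OR true = true
[6] true OR false OR false = true
[root] true AND true AND true AND true AND true AND true = true
Overall: true → accepted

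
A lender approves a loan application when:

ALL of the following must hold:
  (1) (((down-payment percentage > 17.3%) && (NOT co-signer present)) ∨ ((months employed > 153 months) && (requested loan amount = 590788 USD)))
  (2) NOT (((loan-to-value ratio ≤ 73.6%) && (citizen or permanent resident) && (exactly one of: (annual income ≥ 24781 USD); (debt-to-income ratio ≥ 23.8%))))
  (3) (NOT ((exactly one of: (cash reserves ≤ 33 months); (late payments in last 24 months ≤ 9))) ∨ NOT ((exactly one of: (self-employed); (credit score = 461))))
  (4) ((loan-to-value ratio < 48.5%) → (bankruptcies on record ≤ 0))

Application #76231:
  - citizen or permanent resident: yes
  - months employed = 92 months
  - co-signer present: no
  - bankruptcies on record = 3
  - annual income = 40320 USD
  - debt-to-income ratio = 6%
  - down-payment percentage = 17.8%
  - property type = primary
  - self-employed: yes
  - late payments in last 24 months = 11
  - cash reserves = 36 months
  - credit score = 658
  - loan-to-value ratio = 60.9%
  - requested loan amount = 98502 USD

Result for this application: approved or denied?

Atomic conditions:
  down-payment percentage > 17.3%: 17.8 > 17.3 is true
  NOT co-signer present: no → true
  months employed > 153 months: 92 > 153 is false
  requested loan amount = 590788 USD: 98502 == 590788 is false
  loan-to-value ratio ≤ 73.6%: 60.9 ≤ 73.6 is true
  citizen or permanent resident: yes → true
  annual income ≥ 24781 USD: 40320 ≥ 24781 is true
  debt-to-income ratio ≥ 23.8%: 6 ≥ 23.8 is false
  cash reserves ≤ 33 months: 36 ≤ 33 is false
  late payments in last 24 months ≤ 9: 11 ≤ 9 is false
  self-employed: yes → true
  credit score = 461: 658 == 461 is false
  loan-to-value ratio < 48.5%: 60.9 < 48.5 is false
  bankruptcies on record ≤ 0: 3 ≤ 0 is false
Combine:
[1.1] true AND true = true
[1.2] false AND false = false
[1] true OR false = true
[2.1.3] exactly-one(true, false) = true
[2.1] true AND true AND true = true
[2] NOT true = false
[3.1.1] exactly-one(false, false) = false
[3.1] NOT false = true
[3.2.1] exactly-one(true, false) = true
[3.2] NOT true = false
[3] true OR false = true
[4] false → false (antecedent false ⇒ implication holds) = true
[root] true AND false AND true AND true = false
Overall: false → denied

Denied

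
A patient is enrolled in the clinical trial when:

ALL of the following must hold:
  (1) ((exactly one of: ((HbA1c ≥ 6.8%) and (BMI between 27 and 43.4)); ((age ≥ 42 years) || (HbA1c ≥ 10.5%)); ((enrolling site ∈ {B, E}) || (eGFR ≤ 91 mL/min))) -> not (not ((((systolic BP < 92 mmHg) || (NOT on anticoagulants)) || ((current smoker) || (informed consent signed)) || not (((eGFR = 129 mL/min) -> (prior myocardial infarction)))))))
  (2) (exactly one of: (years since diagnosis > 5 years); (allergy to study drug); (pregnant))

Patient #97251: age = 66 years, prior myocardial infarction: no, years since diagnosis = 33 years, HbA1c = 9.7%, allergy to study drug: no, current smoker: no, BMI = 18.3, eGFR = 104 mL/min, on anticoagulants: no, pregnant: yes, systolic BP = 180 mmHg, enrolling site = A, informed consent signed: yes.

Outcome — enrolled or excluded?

Excluded

Atomic conditions:
  HbA1c ≥ 6.8%: 9.7 ≥ 6.8 is true
  BMI between 27 and 43.4: 18.3 in [27, 43.4] is false
  age ≥ 42 years: 66 ≥ 42 is true
  HbA1c ≥ 10.5%: 9.7 ≥ 10.5 is false
  enrolling site ∈ {B, E}: A is not in the set → false
  eGFR ≤ 91 mL/min: 104 ≤ 91 is false
  systolic BP < 92 mmHg: 180 < 92 is false
  NOT on anticoagulants: no → true
  current smoker: no → false
  informed consent signed: yes → true
  eGFR = 129 mL/min: 104 == 129 is false
  prior myocardial infarction: no → false
  years since diagnosis > 5 years: 33 > 5 is true
  allergy to study drug: no → false
  pregnant: yes → true
Combine:
[1.1.1] true AND false = false
[1.1.2] true OR false = true
[1.1.3] false OR false = false
[1.1] exactly-one(false, true, false) = true
[1.2.1.1.1] false OR true = true
[1.2.1.1.2] false OR true = true
[1.2.1.1.3.1] false → false (antecedent false ⇒ implication holds) = true
[1.2.1.1.3] NOT true = false
[1.2.1.1] true OR true OR false = true
[1.2.1] NOT true = false
[1.2] NOT false = true
[1] true → true = true
[2] exactly-one(true, false, true) = false
[root] true AND false = false
Overall: false → excluded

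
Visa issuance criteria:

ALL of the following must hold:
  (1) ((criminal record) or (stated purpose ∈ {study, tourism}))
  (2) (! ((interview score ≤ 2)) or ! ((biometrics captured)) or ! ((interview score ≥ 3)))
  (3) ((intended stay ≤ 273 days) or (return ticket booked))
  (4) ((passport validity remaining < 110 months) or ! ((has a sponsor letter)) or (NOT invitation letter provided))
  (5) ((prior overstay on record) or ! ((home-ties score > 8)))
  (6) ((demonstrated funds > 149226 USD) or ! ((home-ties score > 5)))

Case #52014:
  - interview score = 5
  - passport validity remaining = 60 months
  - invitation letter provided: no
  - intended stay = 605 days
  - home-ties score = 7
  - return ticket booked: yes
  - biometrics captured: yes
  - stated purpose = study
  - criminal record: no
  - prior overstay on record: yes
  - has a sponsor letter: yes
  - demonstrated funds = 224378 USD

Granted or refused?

Granted

Atomic conditions:
  criminal record: no → false
  stated purpose ∈ {study, tourism}: study is in the set → true
  interview score ≤ 2: 5 ≤ 2 is false
  biometrics captured: yes → true
  interview score ≥ 3: 5 ≥ 3 is true
  intended stay ≤ 273 days: 605 ≤ 273 is false
  return ticket booked: yes → true
  passport validity remaining < 110 months: 60 < 110 is true
  has a sponsor letter: yes → true
  NOT invitation letter provided: no → true
  prior overstay on record: yes → true
  home-ties score > 8: 7 > 8 is false
  demonstrated funds > 149226 USD: 224378 > 149226 is true
  home-ties score > 5: 7 > 5 is true
Combine:
[1] false OR true = true
[2.1] NOT false = true
[2.2] NOT true = false
[2.3] NOT true = false
[2] true OR false OR false = true
[3] false OR true = true
[4.2] NOT true = false
[4] true OR false OR true = true
[5.2] NOT false = true
[5] true OR true = true
[6.2] NOT true = false
[6] true OR false = true
[root] true AND true AND true AND true AND true AND true = true
Overall: true → granted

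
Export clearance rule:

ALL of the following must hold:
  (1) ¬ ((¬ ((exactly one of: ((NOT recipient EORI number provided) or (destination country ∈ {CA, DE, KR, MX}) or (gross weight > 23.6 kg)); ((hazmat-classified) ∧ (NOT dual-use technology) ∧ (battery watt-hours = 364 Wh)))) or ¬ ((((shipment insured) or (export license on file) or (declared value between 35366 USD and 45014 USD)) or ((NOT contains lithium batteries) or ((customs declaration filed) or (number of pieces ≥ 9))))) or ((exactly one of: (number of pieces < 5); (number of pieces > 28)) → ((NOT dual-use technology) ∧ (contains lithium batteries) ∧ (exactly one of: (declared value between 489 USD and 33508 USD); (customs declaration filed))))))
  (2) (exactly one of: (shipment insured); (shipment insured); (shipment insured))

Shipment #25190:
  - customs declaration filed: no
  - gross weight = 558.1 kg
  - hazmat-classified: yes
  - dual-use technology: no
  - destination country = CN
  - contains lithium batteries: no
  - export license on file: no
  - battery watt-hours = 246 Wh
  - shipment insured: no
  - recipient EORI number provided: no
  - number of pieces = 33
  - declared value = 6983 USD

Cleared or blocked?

Blocked

Atomic conditions:
  NOT recipient EORI number provided: no → true
  destination country ∈ {CA, DE, KR, MX}: CN is not in the set → false
  gross weight > 23.6 kg: 558.1 > 23.6 is true
  hazmat-classified: yes → true
  NOT dual-use technology: no → true
  battery watt-hours = 364 Wh: 246 == 364 is false
  shipment insured: no → false
  export license on file: no → false
  declared value between 35366 USD and 45014 USD: 6983 in [35366, 45014] is false
  NOT contains lithium batteries: no → true
  customs declaration filed: no → false
  number of pieces ≥ 9: 33 ≥ 9 is true
  number of pieces < 5: 33 < 5 is false
  number of pieces > 28: 33 > 28 is true
  contains lithium batteries: no → false
  declared value between 489 USD and 33508 USD: 6983 in [489, 33508] is true
Combine:
[1.1.1.1.1] true OR false OR true = true
[1.1.1.1.2] true AND true AND false = false
[1.1.1.1] exactly-one(true, false) = true
[1.1.1] NOT true = false
[1.1.2.1.1] false OR false OR false = false
[1.1.2.1.2.2] false OR true = true
[1.1.2.1.2] true OR true = true
[1.1.2.1] false OR true = true
[1.1.2] NOT true = false
[1.1.3.1] exactly-one(false, true) = true
[1.1.3.2.3] exactly-one(true, false) = true
[1.1.3.2] true AND false AND true = false
[1.1.3] true → false = false
[1.1] false OR false OR false = false
[1] NOT false = true
[2] exactly-one(false, false, false) = false
[root] true AND false = false
Overall: false → blocked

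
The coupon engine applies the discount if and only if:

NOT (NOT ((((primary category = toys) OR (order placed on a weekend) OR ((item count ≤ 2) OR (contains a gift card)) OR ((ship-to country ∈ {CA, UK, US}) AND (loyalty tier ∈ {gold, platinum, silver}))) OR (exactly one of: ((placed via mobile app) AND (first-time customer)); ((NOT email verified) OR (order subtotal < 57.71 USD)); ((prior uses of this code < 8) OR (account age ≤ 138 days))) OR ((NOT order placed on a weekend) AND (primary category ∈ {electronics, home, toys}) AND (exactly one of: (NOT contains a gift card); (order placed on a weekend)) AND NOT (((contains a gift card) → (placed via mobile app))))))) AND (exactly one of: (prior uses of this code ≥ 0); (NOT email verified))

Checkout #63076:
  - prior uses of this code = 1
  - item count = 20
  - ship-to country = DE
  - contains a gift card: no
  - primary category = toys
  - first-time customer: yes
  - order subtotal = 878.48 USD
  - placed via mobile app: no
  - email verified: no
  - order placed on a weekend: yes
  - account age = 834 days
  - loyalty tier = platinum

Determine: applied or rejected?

Atomic conditions:
  primary category = toys: toys == toys is true
  order placed on a weekend: yes → true
  item count ≤ 2: 20 ≤ 2 is false
  contains a gift card: no → false
  ship-to country ∈ {CA, UK, US}: DE is not in the set → false
  loyalty tier ∈ {gold, platinum, silver}: platinum is in the set → true
  placed via mobile app: no → false
  first-time customer: yes → true
  NOT email verified: no → true
  order subtotal < 57.71 USD: 878.48 < 57.71 is false
  prior uses of this code < 8: 1 < 8 is true
  account age ≤ 138 days: 834 ≤ 138 is false
  NOT order placed on a weekend: yes → false
  primary category ∈ {electronics, home, toys}: toys is in the set → true
  NOT contains a gift card: no → true
  prior uses of this code ≥ 0: 1 ≥ 0 is true
Combine:
[1.1.1.1.3] false OR false = false
[1.1.1.1.4] false AND true = false
[1.1.1.1] true OR true OR false OR false = true
[1.1.1.2.1] false AND true = false
[1.1.1.2.2] true OR false = true
[1.1.1.2.3] true OR false = true
[1.1.1.2] exactly-one(false, true, true) = false
[1.1.1.3.3] exactly-one(true, true) = false
[1.1.1.3.4.1] false → false (antecedent false ⇒ implication holds) = true
[1.1.1.3.4] NOT true = false
[1.1.1.3] false AND true AND false AND false = false
[1.1.1] true OR false OR false = true
[1.1] NOT true = false
[1] NOT false = true
[2] exactly-one(true, true) = false
[root] true AND false = false
Overall: false → rejected

Rejected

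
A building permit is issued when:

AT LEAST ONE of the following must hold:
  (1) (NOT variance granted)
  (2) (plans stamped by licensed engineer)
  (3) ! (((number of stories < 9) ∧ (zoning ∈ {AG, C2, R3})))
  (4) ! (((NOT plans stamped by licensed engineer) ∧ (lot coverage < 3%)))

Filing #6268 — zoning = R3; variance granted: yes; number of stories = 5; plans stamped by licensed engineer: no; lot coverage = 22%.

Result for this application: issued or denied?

Issued

Atomic conditions:
  NOT variance granted: yes → false
  plans stamped by licensed engineer: no → false
  number of stories < 9: 5 < 9 is true
  zoning ∈ {AG, C2, R3}: R3 is in the set → true
  NOT plans stamped by licensed engineer: no → true
  lot coverage < 3%: 22 < 3 is false
Combine:
[3.1] true AND true = true
[3] NOT true = false
[4.1] true AND false = false
[4] NOT false = true
[root] false OR false OR false OR true = true
Overall: true → issued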